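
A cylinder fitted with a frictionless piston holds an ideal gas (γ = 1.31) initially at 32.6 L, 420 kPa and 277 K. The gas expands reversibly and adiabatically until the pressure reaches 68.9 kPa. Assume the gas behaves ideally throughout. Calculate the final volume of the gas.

130 L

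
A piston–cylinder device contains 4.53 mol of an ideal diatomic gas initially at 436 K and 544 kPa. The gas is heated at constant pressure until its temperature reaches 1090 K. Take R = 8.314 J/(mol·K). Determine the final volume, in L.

75.5 L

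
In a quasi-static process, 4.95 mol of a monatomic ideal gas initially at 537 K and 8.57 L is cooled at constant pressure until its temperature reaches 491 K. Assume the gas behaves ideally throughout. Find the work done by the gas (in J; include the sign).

P₁ = nRT₁/V₁ = 4.95×8.314×537/8.57 = 2580 kPa.
Isobaric: P stays 2580 kPa; V/T = const ⇒ T₂ = 491 K, V₂ = 7.84 L.
W = PΔV = 2580×(7.84−8.57) kPa·L = -1890 J.

-1890 J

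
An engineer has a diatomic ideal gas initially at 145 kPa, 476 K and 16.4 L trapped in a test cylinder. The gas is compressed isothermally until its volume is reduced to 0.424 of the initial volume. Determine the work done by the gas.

n = P₁V₁/(RT₁) = 145×16.4/(8.314×476) = 0.601 mol.
Isothermal: T stays 476 K; PV = const ⇒ V₂ = 6.95 L, P₂ = 342 kPa.
W = nRT ln(V₂/V₁) = 0.601×8.314×476×ln(0.424) = -2040 J.

-2040 J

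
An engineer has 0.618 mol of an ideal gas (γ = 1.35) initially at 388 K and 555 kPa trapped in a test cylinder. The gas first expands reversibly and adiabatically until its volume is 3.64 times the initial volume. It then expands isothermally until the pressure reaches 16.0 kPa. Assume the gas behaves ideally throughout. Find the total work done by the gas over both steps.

4360 J

V₁ = nRT₁/P₁ = 0.618×8.314×388/555 = 3.59 L.
Step 1 — Adiabatic: TV^(γ−1) = const ⇒ T₂ = 388×(0.275)^0.350 = 247 K; PV^γ = const ⇒ P₂ = 97.0 kPa.
ΔU = nCvΔT = 0.618×23.8×(247−388) = -2070 J.
Q = 0 for an adiabatic process, so W = −ΔU = 2070 J.
State after step 1: P = 97.0 kPa, V = 13.1 L, T = 247 K.
Step 2 — Isothermal: T stays 247 K; PV = const ⇒ V₂ = 79.3 L, P₂ = 16.0 kPa.
ΔU = 0 (ideal gas, T constant).
W = nRT ln(V₂/V₁) = 0.618×8.314×247×ln(6.06) = 2290 J.
Q = ΔU + W = 2290 J.
Net over both steps: W = 4360 J, Q = 2290 J, ΔU = -2070 J.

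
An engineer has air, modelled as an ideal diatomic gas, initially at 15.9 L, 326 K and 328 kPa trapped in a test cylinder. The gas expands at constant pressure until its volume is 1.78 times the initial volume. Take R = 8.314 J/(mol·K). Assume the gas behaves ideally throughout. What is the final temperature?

580 K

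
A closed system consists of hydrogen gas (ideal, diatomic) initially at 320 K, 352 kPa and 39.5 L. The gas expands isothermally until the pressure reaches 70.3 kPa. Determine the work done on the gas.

-22400 J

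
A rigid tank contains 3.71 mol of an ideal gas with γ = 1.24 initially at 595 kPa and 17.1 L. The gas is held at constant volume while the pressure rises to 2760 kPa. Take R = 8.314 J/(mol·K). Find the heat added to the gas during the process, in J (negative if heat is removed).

T₁ = P₁V₁/(nR) = 595×17.1/(3.71×8.314) = 330 K.
Isochoric: V stays 17.1 L; P/T = const ⇒ T₂ = 1530 K, P₂ = 2760 kPa.
W = 0 (no volume change).
ΔU = nCvΔT = 3.71×34.6×(1530−330) = 154000 J.
Q = ΔU = 154000 J.

154000 J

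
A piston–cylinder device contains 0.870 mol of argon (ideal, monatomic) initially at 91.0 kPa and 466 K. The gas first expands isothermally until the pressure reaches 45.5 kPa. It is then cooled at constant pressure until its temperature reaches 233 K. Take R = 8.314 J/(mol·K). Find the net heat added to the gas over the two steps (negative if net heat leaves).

-1880 J

V₁ = nRT₁/P₁ = 0.870×8.314×466/91.0 = 37.0 L.
Step 1 — Isothermal: T stays 466 K; PV = const ⇒ V₂ = 74.1 L, P₂ = 45.5 kPa.
ΔU = 0 (ideal gas, T constant).
W = nRT ln(V₂/V₁) = 0.870×8.314×466×ln(2.00) = 2340 J.
Q = ΔU + W = 2340 J.
State after step 1: P = 45.5 kPa, V = 74.1 L, T = 466 K.
Step 2 — Isobaric: P stays 45.5 kPa; V/T = const ⇒ T₂ = 233 K, V₂ = 37.0 L.
W = PΔV = 45.5×(37.0−74.1) kPa·L = -1690 J.
ΔU = nCvΔT = 0.870×12.5×(233−466) = -2530 J.
Q = ΔU + W = nCpΔT = -4210 J.
Net over both steps: W = 651 J, Q = -1880 J, ΔU = -2530 J.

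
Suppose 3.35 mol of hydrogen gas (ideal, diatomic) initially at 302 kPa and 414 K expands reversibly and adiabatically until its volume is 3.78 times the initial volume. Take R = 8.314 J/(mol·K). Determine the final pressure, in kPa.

V₁ = nRT₁/P₁ = 3.35×8.314×414/302 = 38.2 L.
Adiabatic: TV^(γ−1) = const ⇒ T₂ = 414×(0.265)^0.400 = 243 K; PV^γ = const ⇒ P₂ = 46.9 kPa.

46.9 kPa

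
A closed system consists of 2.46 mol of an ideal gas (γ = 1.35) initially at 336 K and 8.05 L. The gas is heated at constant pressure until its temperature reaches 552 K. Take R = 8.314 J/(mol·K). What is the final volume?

P₁ = nRT₁/V₁ = 2.46×8.314×336/8.05 = 854 kPa.
Isobaric: P stays 854 kPa; V/T = const ⇒ T₂ = 552 K, V₂ = 13.2 L.

13.2 L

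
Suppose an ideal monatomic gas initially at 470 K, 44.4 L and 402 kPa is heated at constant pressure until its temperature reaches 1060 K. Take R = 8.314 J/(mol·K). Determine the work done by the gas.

22400 J

n = P₁V₁/(RT₁) = 402×44.4/(8.314×470) = 4.57 mol.
Isobaric: P stays 402 kPa; V/T = const ⇒ T₂ = 1060 K, V₂ = 100 L.
W = PΔV = 402×(100−44.4) kPa·L = 22400 J.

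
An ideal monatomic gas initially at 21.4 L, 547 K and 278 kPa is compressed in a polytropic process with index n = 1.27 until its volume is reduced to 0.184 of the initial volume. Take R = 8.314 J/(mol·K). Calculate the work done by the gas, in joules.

-12800 J

n = P₁V₁/(RT₁) = 278×21.4/(8.314×547) = 1.31 mol.
Polytropic n=1.27: T₂ = T₁(V₁/V₂)^(n−1) = 547×(5.43)^0.27 = 864 K; P₂ = P₁(V₁/V₂)^n = 2390 kPa.
W = (P₁V₁−P₂V₂)/(n−1) = (278×21.4−2390×3.94)/0.27 = -12800 J.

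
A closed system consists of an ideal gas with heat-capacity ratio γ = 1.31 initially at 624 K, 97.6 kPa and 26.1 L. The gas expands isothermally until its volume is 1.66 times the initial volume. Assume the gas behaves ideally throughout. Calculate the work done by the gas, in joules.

1290 J

n = P₁V₁/(RT₁) = 97.6×26.1/(8.314×624) = 0.491 mol.
Isothermal: T stays 624 K; PV = const ⇒ V₂ = 43.3 L, P₂ = 58.8 kPa.
W = nRT ln(V₂/V₁) = 0.491×8.314×624×ln(1.66) = 1290 J.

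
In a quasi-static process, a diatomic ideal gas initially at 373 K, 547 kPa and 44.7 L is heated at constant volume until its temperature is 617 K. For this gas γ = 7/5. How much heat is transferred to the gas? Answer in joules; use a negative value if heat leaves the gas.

40000 J

n = P₁V₁/(RT₁) = 547×44.7/(8.314×373) = 7.88 mol.
Isochoric: V stays 44.7 L; P/T = const ⇒ T₂ = 617 K, P₂ = 905 kPa.
W = 0 (no volume change).
ΔU = nCvΔT = 7.88×20.8×(617−373) = 40000 J.
Q = ΔU = 40000 J.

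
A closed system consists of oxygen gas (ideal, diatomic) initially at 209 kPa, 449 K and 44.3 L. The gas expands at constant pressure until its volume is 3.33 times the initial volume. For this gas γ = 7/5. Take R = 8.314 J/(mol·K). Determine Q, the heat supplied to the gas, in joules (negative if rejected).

75500 J

n = P₁V₁/(RT₁) = 209×44.3/(8.314×449) = 2.48 mol.
Isobaric: P stays 209 kPa; V/T = const ⇒ T₂ = 1500 K, V₂ = 148 L.
W = PΔV = 209×(148−44.3) kPa·L = 21600 J.
ΔU = nCvΔT = 2.48×20.8×(1500−449) = 53900 J.
Q = ΔU + W = nCpΔT = 75500 J.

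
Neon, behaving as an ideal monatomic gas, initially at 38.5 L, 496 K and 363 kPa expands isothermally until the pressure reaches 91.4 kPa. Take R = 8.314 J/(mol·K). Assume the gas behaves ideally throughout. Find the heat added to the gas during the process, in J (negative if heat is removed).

n = P₁V₁/(RT₁) = 363×38.5/(8.314×496) = 3.39 mol.
Isothermal: T stays 496 K; PV = const ⇒ V₂ = 153 L, P₂ = 91.4 kPa.
ΔU = 0 (ideal gas, T constant).
W = nRT ln(V₂/V₁) = 3.39×8.314×496×ln(3.97) = 19300 J.
Q = ΔU + W = 19300 J.

19300 J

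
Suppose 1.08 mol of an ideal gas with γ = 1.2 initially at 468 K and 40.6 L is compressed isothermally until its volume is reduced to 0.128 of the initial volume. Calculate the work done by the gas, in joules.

-8640 J

P₁ = nRT₁/V₁ = 1.08×8.314×468/40.6 = 104 kPa.
Isothermal: T stays 468 K; PV = const ⇒ V₂ = 5.20 L, P₂ = 809 kPa.
W = nRT ln(V₂/V₁) = 1.08×8.314×468×ln(0.128) = -8640 J.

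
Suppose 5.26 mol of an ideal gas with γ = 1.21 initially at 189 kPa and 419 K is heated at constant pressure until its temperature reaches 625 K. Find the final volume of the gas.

V₁ = nRT₁/P₁ = 5.26×8.314×419/189 = 97.0 L.
Isobaric: P stays 189 kPa; V/T = const ⇒ T₂ = 625 K, V₂ = 145 L.

145 L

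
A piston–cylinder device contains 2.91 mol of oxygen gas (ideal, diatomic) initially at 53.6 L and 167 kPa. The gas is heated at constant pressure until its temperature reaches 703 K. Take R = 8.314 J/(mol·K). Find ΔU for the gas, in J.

T₁ = P₁V₁/(nR) = 167×53.6/(2.91×8.314) = 370 K.
Isobaric: P stays 167 kPa; V/T = const ⇒ T₂ = 703 K, V₂ = 102 L.
For an ideal gas ΔU = nCvΔT with Cv = (5/2)R = 20.8 J/(mol·K).
ΔU = 2.91×20.8×(703−370) = 20100 J.

20100 J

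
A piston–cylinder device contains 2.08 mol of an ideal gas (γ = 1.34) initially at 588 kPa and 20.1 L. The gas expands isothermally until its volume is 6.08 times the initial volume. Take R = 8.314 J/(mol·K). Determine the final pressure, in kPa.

T₁ = P₁V₁/(nR) = 588×20.1/(2.08×8.314) = 683 K.
Isothermal: T stays 683 K; PV = const ⇒ V₂ = 122 L, P₂ = 96.7 kPa.

96.7 kPa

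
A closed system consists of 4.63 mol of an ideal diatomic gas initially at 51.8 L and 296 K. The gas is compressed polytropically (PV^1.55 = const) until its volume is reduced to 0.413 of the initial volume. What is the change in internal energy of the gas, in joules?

P₁ = nRT₁/V₁ = 4.63×8.314×296/51.8 = 220 kPa.
Polytropic n=1.55: T₂ = T₁(V₁/V₂)^(n−1) = 296×(2.42)^0.55 = 481 K; P₂ = P₁(V₁/V₂)^n = 866 kPa.
For an ideal gas ΔU = nCvΔT with Cv = (5/2)R = 20.8 J/(mol·K).
ΔU = 4.63×20.8×(481−296) = 17800 J.

17800 J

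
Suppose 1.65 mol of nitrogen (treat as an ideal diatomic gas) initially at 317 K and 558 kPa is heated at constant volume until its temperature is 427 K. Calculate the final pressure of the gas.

V₁ = nRT₁/P₁ = 1.65×8.314×317/558 = 7.79 L.
Isochoric: V stays 7.79 L; P/T = const ⇒ T₂ = 427 K, P₂ = 752 kPa.

752 kPa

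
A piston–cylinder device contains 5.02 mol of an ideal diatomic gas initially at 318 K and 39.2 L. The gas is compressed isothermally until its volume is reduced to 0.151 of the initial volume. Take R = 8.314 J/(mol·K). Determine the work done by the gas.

P₁ = nRT₁/V₁ = 5.02×8.314×318/39.2 = 339 kPa.
Isothermal: T stays 318 K; PV = const ⇒ V₂ = 5.92 L, P₂ = 2240 kPa.
W = nRT ln(V₂/V₁) = 5.02×8.314×318×ln(0.151) = -25100 J.

-25100 J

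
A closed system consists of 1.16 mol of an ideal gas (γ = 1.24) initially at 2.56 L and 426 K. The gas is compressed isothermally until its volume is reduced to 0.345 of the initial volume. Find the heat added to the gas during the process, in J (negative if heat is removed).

P₁ = nRT₁/V₁ = 1.16×8.314×426/2.56 = 1600 kPa.
Isothermal: T stays 426 K; PV = const ⇒ V₂ = 0.883 L, P₂ = 4650 kPa.
ΔU = 0 (ideal gas, T constant).
W = nRT ln(V₂/V₁) = 1.16×8.314×426×ln(0.345) = -4370 J.
Q = ΔU + W = -4370 J.

-4370 J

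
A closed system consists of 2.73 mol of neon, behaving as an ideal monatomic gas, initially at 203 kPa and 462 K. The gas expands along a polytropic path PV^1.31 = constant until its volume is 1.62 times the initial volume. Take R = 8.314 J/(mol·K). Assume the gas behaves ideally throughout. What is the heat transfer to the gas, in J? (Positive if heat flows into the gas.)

V₁ = nRT₁/P₁ = 2.73×8.314×462/203 = 51.7 L.
Polytropic n=1.31: T₂ = T₁(V₁/V₂)^(n−1) = 462×(0.617)^0.31 = 398 K; P₂ = P₁(V₁/V₂)^n = 108 kPa.
W = (P₁V₁−P₂V₂)/(n−1) = (203×51.7−108×83.7)/0.31 = 4700 J.
ΔU = nCvΔT = 2.73×12.5×(398−462) = -2180 J.
Q = ΔU + W = 2510 J.

2510 J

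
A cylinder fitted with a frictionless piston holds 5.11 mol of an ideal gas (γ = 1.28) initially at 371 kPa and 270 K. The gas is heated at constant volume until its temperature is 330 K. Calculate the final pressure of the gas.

453 kPa

V₁ = nRT₁/P₁ = 5.11×8.314×270/371 = 30.9 L.
Isochoric: V stays 30.9 L; P/T = const ⇒ T₂ = 330 K, P₂ = 453 kPa.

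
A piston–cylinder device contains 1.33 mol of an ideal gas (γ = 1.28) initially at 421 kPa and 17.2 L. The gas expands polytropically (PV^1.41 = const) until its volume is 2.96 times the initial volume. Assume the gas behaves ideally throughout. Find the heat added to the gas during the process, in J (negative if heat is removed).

-2940 J

T₁ = P₁V₁/(nR) = 421×17.2/(1.33×8.314) = 655 K.
Polytropic n=1.41: T₂ = T₁(V₁/V₂)^(n−1) = 655×(0.338)^0.41 = 420 K; P₂ = P₁(V₁/V₂)^n = 91.2 kPa.
W = (P₁V₁−P₂V₂)/(n−1) = (421×17.2−91.2×50.9)/0.41 = 6340 J.
ΔU = nCvΔT = 1.33×29.7×(420−655) = -9290 J.
Q = ΔU + W = -2940 J.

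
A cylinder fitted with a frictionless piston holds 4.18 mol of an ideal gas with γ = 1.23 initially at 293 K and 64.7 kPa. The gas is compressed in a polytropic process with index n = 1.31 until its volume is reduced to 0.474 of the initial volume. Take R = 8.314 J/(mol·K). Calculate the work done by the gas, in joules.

-8550 J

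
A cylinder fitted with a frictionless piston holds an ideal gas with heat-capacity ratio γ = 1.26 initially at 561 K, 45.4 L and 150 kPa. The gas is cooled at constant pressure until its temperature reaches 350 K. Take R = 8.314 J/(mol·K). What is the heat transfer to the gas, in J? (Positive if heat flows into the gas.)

-12400 J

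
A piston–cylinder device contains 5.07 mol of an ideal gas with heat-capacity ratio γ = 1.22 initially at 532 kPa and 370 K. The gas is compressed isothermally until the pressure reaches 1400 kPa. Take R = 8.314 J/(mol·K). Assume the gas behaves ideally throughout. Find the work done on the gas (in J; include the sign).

15100 J

V₁ = nRT₁/P₁ = 5.07×8.314×370/532 = 29.3 L.
Isothermal: T stays 370 K; PV = const ⇒ V₂ = 11.1 L, P₂ = 1400 kPa.
W = nRT ln(V₂/V₁) = 5.07×8.314×370×ln(0.380) = -15100 J.
Work done on the gas = −W_by = 15100 J.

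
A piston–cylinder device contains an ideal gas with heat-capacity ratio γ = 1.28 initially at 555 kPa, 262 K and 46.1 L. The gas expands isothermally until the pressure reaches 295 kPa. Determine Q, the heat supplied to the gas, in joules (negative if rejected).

n = P₁V₁/(RT₁) = 555×46.1/(8.314×262) = 11.7 mol.
Isothermal: T stays 262 K; PV = const ⇒ V₂ = 86.7 L, P₂ = 295 kPa.
ΔU = 0 (ideal gas, T constant).
W = nRT ln(V₂/V₁) = 11.7×8.314×262×ln(1.88) = 16200 J.
Q = ΔU + W = 16200 J.

16200 J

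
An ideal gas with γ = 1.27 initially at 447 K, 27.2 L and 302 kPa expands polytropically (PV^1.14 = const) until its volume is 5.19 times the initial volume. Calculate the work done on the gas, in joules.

n = P₁V₁/(RT₁) = 302×27.2/(8.314×447) = 2.21 mol.
Polytropic n=1.14: T₂ = T₁(V₁/V₂)^(n−1) = 447×(0.193)^0.14 = 355 K; P₂ = P₁(V₁/V₂)^n = 46.2 kPa.
W = (P₁V₁−P₂V₂)/(n−1) = (302×27.2−46.2×141)/0.14 = 12100 J.
Work done on the gas = −W_by = -12100 J.

-12100 J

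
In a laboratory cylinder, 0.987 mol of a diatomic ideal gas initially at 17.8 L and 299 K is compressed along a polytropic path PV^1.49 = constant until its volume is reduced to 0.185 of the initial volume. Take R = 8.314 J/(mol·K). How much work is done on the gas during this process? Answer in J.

P₁ = nRT₁/V₁ = 0.987×8.314×299/17.8 = 138 kPa.
Polytropic n=1.49: T₂ = T₁(V₁/V₂)^(n−1) = 299×(5.41)^0.49 = 684 K; P₂ = P₁(V₁/V₂)^n = 1700 kPa.
W = (P₁V₁−P₂V₂)/(n−1) = (138×17.8−1700×3.29)/0.49 = -6440 J.
Work done on the gas = −W_by = 6440 J.

6440 J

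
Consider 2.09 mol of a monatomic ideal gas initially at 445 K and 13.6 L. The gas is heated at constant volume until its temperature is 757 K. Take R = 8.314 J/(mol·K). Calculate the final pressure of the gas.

P₁ = nRT₁/V₁ = 2.09×8.314×445/13.6 = 569 kPa.
Isochoric: V stays 13.6 L; P/T = const ⇒ T₂ = 757 K, P₂ = 967 kPa.

967 kPa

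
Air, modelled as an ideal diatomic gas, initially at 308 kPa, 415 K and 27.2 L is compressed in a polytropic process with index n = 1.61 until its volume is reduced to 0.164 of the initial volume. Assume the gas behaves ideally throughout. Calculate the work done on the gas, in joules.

27600 J

n = P₁V₁/(RT₁) = 308×27.2/(8.314×415) = 2.43 mol.
Polytropic n=1.61: T₂ = T₁(V₁/V₂)^(n−1) = 415×(6.10)^0.61 = 1250 K; P₂ = P₁(V₁/V₂)^n = 5660 kPa.
W = (P₁V₁−P₂V₂)/(n−1) = (308×27.2−5660×4.46)/0.61 = -27600 J.
Work done on the gas = −W_by = 27600 J.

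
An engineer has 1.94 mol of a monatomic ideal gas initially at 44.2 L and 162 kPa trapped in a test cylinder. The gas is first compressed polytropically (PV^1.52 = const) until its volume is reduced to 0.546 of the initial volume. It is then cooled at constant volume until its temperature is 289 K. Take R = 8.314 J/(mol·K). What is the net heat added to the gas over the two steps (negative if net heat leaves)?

-8840 J

T₁ = P₁V₁/(nR) = 162×44.2/(1.94×8.314) = 444 K.
Step 1 — Polytropic n=1.52: T₂ = T₁(V₁/V₂)^(n−1) = 444×(1.83)^0.52 = 608 K; P₂ = P₁(V₁/V₂)^n = 406 kPa.
W = (P₁V₁−P₂V₂)/(n−1) = (162×44.2−406×24.1)/0.52 = -5090 J.
ΔU = nCvΔT = 1.94×12.5×(608−444) = 3970 J.
Q = ΔU + W = -1120 J.
State after step 1: P = 406 kPa, V = 24.1 L, T = 608 K.
Step 2 — Isochoric: V stays 24.1 L; P/T = const ⇒ T₂ = 289 K, P₂ = 193 kPa.
W = 0 (no volume change).
ΔU = nCvΔT = 1.94×12.5×(289−608) = -7720 J.
Q = ΔU = -7720 J.
Net over both steps: W = -5090 J, Q = -8840 J, ΔU = -3750 J.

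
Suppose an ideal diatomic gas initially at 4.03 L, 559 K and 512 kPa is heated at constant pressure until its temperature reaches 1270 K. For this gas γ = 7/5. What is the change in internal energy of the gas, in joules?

6560 J

n = P₁V₁/(RT₁) = 512×4.03/(8.314×559) = 0.444 mol.
Isobaric: P stays 512 kPa; V/T = const ⇒ T₂ = 1270 K, V₂ = 9.16 L.
For an ideal gas ΔU = nCvΔT with Cv = (5/2)R = 20.8 J/(mol·K).
ΔU = 0.444×20.8×(1270−559) = 6560 J.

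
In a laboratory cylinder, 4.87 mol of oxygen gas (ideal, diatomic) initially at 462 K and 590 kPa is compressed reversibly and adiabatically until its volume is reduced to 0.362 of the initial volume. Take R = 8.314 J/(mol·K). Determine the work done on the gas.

V₁ = nRT₁/P₁ = 4.87×8.314×462/590 = 31.7 L.
Adiabatic: TV^(γ−1) = const ⇒ T₂ = 462×(2.76)^0.400 = 694 K; PV^γ = const ⇒ P₂ = 2450 kPa.
ΔU = nCvΔT = 4.87×20.8×(694−462) = 23500 J.
Q = 0 for an adiabatic process, so W = −ΔU = -23500 J.
Work done on the gas = −W_by = 23500 J.

23500 J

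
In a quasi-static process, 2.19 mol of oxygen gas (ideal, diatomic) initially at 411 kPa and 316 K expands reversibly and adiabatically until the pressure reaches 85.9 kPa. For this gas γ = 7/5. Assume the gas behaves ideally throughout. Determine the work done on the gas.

-5190 J

V₁ = nRT₁/P₁ = 2.19×8.314×316/411 = 14.0 L.
Adiabatic: T₂/T₁ = (P₂/P₁)^((γ−1)/γ) ⇒ T₂ = 316×(0.209)^0.286 = 202 K; V₂ = 42.8 L.
ΔU = nCvΔT = 2.19×20.8×(202−316) = -5190 J.
Q = 0 for an adiabatic process, so W = −ΔU = 5190 J.
Work done on the gas = −W_by = -5190 J.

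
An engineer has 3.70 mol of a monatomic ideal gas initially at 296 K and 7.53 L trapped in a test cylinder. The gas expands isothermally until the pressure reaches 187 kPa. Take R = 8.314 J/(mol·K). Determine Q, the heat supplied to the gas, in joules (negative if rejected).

P₁ = nRT₁/V₁ = 3.70×8.314×296/7.53 = 1210 kPa.
Isothermal: T stays 296 K; PV = const ⇒ V₂ = 48.7 L, P₂ = 187 kPa.
ΔU = 0 (ideal gas, T constant).
W = nRT ln(V₂/V₁) = 3.70×8.314×296×ln(6.47) = 17000 J.
Q = ΔU + W = 17000 J.

17000 J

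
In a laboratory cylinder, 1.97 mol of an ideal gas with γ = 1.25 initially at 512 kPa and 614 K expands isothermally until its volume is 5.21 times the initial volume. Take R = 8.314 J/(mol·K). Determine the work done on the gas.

V₁ = nRT₁/P₁ = 1.97×8.314×614/512 = 19.6 L.
Isothermal: T stays 614 K; PV = const ⇒ V₂ = 102 L, P₂ = 98.3 kPa.
W = nRT ln(V₂/V₁) = 1.97×8.314×614×ln(5.21) = 16600 J.
Work done on the gas = −W_by = -16600 J.

-16600 J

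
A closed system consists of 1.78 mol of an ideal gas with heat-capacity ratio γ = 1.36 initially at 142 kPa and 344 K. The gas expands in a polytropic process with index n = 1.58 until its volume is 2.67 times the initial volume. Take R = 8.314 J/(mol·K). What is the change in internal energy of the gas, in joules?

V₁ = nRT₁/P₁ = 1.78×8.314×344/142 = 35.9 L.
Polytropic n=1.58: T₂ = T₁(V₁/V₂)^(n−1) = 344×(0.375)^0.58 = 195 K; P₂ = P₁(V₁/V₂)^n = 30.1 kPa.
For an ideal gas ΔU = nCvΔT with Cv = R/(γ−1) = 23.1 J/(mol·K).
ΔU = 1.78×23.1×(195−344) = -6140 J.

-6140 J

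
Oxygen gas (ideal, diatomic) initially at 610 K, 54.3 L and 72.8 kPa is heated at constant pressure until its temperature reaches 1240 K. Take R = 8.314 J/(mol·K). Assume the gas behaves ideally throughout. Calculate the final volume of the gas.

110 L

Isobaric: P stays 72.8 kPa; V/T = const ⇒ T₂ = 1240 K, V₂ = 110 L.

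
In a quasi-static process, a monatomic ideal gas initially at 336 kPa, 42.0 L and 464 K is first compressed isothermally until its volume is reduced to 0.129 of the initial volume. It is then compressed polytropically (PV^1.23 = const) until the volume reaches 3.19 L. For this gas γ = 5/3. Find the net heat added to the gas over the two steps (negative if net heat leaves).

-34100 J

n = P₁V₁/(RT₁) = 336×42.0/(8.314×464) = 3.66 mol.
Step 1 — Isothermal: T stays 464 K; PV = const ⇒ V₂ = 5.42 L, P₂ = 2600 kPa.
ΔU = 0 (ideal gas, T constant).
W = nRT ln(V₂/V₁) = 3.66×8.314×464×ln(0.129) = -28900 J.
Q = ΔU + W = -28900 J.
State after step 1: P = 2600 kPa, V = 5.42 L, T = 464 K.
Step 2 — Polytropic n=1.23: T₂ = T₁(V₁/V₂)^(n−1) = 464×(1.70)^0.23 = 524 K; P₂ = P₁(V₁/V₂)^n = 5000 kPa.
W = (P₁V₁−P₂V₂)/(n−1) = (2600×5.42−5000×3.19)/0.23 = -7950 J.
ΔU = nCvΔT = 3.66×12.5×(524−464) = 2740 J.
Q = ΔU + W = -5210 J.
Net over both steps: W = -36900 J, Q = -34100 J, ΔU = 2740 J.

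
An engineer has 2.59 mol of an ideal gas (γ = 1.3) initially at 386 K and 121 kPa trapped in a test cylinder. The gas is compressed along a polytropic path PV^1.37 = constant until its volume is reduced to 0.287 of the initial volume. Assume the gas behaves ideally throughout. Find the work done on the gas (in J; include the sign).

V₁ = nRT₁/P₁ = 2.59×8.314×386/121 = 68.7 L.
Polytropic n=1.37: T₂ = T₁(V₁/V₂)^(n−1) = 386×(3.48)^0.37 = 613 K; P₂ = P₁(V₁/V₂)^n = 669 kPa.
W = (P₁V₁−P₂V₂)/(n−1) = (121×68.7−669×19.7)/0.37 = -13200 J.
Work done on the gas = −W_by = 13200 J.

13200 J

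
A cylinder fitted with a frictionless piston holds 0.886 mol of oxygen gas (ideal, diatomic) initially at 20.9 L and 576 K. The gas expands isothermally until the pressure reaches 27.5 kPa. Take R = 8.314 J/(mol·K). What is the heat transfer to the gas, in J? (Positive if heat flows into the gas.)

8480 J

P₁ = nRT₁/V₁ = 0.886×8.314×576/20.9 = 203 kPa.
Isothermal: T stays 576 K; PV = const ⇒ V₂ = 154 L, P₂ = 27.5 kPa.
ΔU = 0 (ideal gas, T constant).
W = nRT ln(V₂/V₁) = 0.886×8.314×576×ln(7.38) = 8480 J.
Q = ΔU + W = 8480 J.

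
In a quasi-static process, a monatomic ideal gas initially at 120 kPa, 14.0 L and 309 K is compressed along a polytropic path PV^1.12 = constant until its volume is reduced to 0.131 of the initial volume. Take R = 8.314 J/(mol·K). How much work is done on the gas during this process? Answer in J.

3870 J

n = P₁V₁/(RT₁) = 120×14.0/(8.314×309) = 0.654 mol.
Polytropic n=1.12: T₂ = T₁(V₁/V₂)^(n−1) = 309×(7.63)^0.12 = 394 K; P₂ = P₁(V₁/V₂)^n = 1170 kPa.
W = (P₁V₁−P₂V₂)/(n−1) = (120×14.0−1170×1.83)/0.12 = -3870 J.
Work done on the gas = −W_by = 3870 J.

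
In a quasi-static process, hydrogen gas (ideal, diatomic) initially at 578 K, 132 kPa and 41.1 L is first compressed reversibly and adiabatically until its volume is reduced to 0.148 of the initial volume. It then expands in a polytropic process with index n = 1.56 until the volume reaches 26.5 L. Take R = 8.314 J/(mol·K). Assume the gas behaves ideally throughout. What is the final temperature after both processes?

544 K

n = P₁V₁/(RT₁) = 132×41.1/(8.314×578) = 1.13 mol.
Step 1 — Adiabatic: TV^(γ−1) = const ⇒ T₂ = 578×(6.76)^0.400 = 1240 K; PV^γ = const ⇒ P₂ = 1920 kPa.
ΔU = nCvΔT = 1.13×20.8×(1240−578) = 15600 J.
Q = 0 for an adiabatic process, so W = −ΔU = -15600 J.
State after step 1: P = 1920 kPa, V = 6.08 L, T = 1240 K.
Step 2 — Polytropic n=1.56: T₂ = T₁(V₁/V₂)^(n−1) = 1240×(0.230)^0.56 = 544 K; P₂ = P₁(V₁/V₂)^n = 193 kPa.
W = (P₁V₁−P₂V₂)/(n−1) = (1920×6.08−193×26.5)/0.56 = 11700 J.
ΔU = nCvΔT = 1.13×20.8×(544−1240) = -16300 J.
Q = ΔU + W = -4670 J.
Net over both steps: W = -3880 J, Q = -4670 J, ΔU = -789 J.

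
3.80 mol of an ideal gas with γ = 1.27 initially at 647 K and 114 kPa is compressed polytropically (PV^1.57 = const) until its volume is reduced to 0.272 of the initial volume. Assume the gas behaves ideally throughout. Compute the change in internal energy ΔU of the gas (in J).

V₁ = nRT₁/P₁ = 3.80×8.314×647/114 = 179 L.
Polytropic n=1.57: T₂ = T₁(V₁/V₂)^(n−1) = 647×(3.68)^0.57 = 1360 K; P₂ = P₁(V₁/V₂)^n = 880 kPa.
For an ideal gas ΔU = nCvΔT with Cv = R/(γ−1) = 30.8 J/(mol·K).
ΔU = 3.80×30.8×(1360−647) = 83300 J.

83300 J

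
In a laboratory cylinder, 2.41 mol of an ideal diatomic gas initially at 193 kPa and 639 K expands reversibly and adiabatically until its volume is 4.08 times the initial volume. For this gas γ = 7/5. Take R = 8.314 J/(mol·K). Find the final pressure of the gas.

27.0 kPa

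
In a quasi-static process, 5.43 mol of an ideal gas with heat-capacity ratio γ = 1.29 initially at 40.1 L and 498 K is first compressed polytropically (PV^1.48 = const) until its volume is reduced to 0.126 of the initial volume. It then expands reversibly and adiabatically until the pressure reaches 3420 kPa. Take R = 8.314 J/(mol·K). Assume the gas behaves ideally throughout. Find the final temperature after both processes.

1010 K

P₁ = nRT₁/V₁ = 5.43×8.314×498/40.1 = 561 kPa.
Step 1 — Polytropic n=1.48: T₂ = T₁(V₁/V₂)^(n−1) = 498×(7.94)^0.48 = 1350 K; P₂ = P₁(V₁/V₂)^n = 12000 kPa.
W = (P₁V₁−P₂V₂)/(n−1) = (561×40.1−12000×5.05)/0.48 = -79800 J.
ΔU = nCvΔT = 5.43×28.7×(1350−498) = 132000 J.
Q = ΔU + W = 52300 J.
State after step 1: P = 12000 kPa, V = 5.05 L, T = 1350 K.
Step 2 — Adiabatic: T₂/T₁ = (P₂/P₁)^((γ−1)/γ) ⇒ T₂ = 1350×(0.284)^0.225 = 1010 K; V₂ = 13.4 L.
ΔU = nCvΔT = 5.43×28.7×(1010−1350) = -51600 J.
Q = 0 for an adiabatic process, so W = −ΔU = 51600 J.
Net over both steps: W = -28200 J, Q = 52300 J, ΔU = 80400 J.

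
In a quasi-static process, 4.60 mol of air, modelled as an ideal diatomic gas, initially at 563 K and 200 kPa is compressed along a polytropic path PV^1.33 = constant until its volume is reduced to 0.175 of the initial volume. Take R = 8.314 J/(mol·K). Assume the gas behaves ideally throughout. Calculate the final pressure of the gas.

2030 kPa

V₁ = nRT₁/P₁ = 4.60×8.314×563/200 = 108 L.
Polytropic n=1.33: T₂ = T₁(V₁/V₂)^(n−1) = 563×(5.71)^0.33 = 1000 K; P₂ = P₁(V₁/V₂)^n = 2030 kPa.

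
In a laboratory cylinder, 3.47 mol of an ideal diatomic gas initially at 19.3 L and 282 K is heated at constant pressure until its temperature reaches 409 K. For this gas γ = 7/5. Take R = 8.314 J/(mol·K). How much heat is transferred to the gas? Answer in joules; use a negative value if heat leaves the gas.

P₁ = nRT₁/V₁ = 3.47×8.314×282/19.3 = 422 kPa.
Isobaric: P stays 422 kPa; V/T = const ⇒ T₂ = 409 K, V₂ = 28.0 L.
W = PΔV = 422×(28.0−19.3) kPa·L = 3660 J.
ΔU = nCvΔT = 3.47×20.8×(409−282) = 9160 J.
Q = ΔU + W = nCpΔT = 12800 J.

12800 J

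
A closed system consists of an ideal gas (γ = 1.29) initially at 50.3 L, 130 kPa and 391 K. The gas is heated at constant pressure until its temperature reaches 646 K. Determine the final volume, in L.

83.1 L

Isobaric: P stays 130 kPa; V/T = const ⇒ T₂ = 646 K, V₂ = 83.1 L.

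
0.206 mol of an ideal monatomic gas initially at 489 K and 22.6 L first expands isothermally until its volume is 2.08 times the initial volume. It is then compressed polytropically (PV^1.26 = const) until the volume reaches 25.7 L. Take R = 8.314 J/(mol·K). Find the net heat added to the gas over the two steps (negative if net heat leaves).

279 J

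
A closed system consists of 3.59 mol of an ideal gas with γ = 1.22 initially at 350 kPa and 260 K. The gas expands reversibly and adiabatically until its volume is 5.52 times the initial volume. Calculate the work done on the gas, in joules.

V₁ = nRT₁/P₁ = 3.59×8.314×260/350 = 22.2 L.
Adiabatic: TV^(γ−1) = const ⇒ T₂ = 260×(0.181)^0.220 = 179 K; PV^γ = const ⇒ P₂ = 43.5 kPa.
ΔU = nCvΔT = 3.59×37.8×(179−260) = -11100 J.
Q = 0 for an adiabatic process, so W = −ΔU = 11100 J.
Work done on the gas = −W_by = -11100 J.

-11100 J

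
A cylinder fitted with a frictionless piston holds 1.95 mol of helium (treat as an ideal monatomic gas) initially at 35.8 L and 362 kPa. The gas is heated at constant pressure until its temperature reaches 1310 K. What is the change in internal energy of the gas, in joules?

12400 J

T₁ = P₁V₁/(nR) = 362×35.8/(1.95×8.314) = 799 K.
Isobaric: P stays 362 kPa; V/T = const ⇒ T₂ = 1310 K, V₂ = 58.7 L.
For an ideal gas ΔU = nCvΔT with Cv = (3/2)R = 12.5 J/(mol·K).
ΔU = 1.95×12.5×(1310−799) = 12400 J.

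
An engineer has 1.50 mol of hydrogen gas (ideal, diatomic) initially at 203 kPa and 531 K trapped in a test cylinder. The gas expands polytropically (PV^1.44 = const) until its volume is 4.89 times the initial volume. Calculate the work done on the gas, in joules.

-7560 J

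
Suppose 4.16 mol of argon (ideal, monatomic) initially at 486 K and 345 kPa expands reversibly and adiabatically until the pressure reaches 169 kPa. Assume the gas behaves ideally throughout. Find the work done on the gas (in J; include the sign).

-6260 J

V₁ = nRT₁/P₁ = 4.16×8.314×486/345 = 48.7 L.
Adiabatic: T₂/T₁ = (P₂/P₁)^((γ−1)/γ) ⇒ T₂ = 486×(0.490)^0.400 = 365 K; V₂ = 74.8 L.
ΔU = nCvΔT = 4.16×12.5×(365−486) = -6260 J.
Q = 0 for an adiabatic process, so W = −ΔU = 6260 J.
Work done on the gas = −W_by = -6260 J.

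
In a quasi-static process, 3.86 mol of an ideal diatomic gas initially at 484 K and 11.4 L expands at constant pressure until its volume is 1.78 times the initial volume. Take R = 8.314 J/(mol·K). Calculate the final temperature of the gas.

P₁ = nRT₁/V₁ = 3.86×8.314×484/11.4 = 1360 kPa.
Isobaric: P stays 1360 kPa; V/T = const ⇒ T₂ = 862 K, V₂ = 20.3 L.

862 K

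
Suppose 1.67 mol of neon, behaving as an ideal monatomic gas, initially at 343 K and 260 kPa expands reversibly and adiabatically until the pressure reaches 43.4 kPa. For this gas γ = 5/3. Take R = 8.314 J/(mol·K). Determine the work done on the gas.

-3650 J

V₁ = nRT₁/P₁ = 1.67×8.314×343/260 = 18.3 L.
Adiabatic: T₂/T₁ = (P₂/P₁)^((γ−1)/γ) ⇒ T₂ = 343×(0.167)^0.400 = 168 K; V₂ = 53.6 L.
ΔU = nCvΔT = 1.67×12.5×(168−343) = -3650 J.
Q = 0 for an adiabatic process, so W = −ΔU = 3650 J.
Work done on the gas = −W_by = -3650 J.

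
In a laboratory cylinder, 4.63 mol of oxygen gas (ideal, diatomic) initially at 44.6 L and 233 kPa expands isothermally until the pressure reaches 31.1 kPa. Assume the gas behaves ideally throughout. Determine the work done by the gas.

20900 J

T₁ = P₁V₁/(nR) = 233×44.6/(4.63×8.314) = 270 K.
Isothermal: T stays 270 K; PV = const ⇒ V₂ = 334 L, P₂ = 31.1 kPa.
W = nRT ln(V₂/V₁) = 4.63×8.314×270×ln(7.49) = 20900 J.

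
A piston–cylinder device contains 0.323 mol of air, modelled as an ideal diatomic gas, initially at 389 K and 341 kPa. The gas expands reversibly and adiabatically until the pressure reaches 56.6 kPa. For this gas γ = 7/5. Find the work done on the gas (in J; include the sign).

V₁ = nRT₁/P₁ = 0.323×8.314×389/341 = 3.06 L.
Adiabatic: T₂/T₁ = (P₂/P₁)^((γ−1)/γ) ⇒ T₂ = 389×(0.166)^0.286 = 233 K; V₂ = 11.0 L.
ΔU = nCvΔT = 0.323×20.8×(233−389) = -1050 J.
Q = 0 for an adiabatic process, so W = −ΔU = 1050 J.
Work done on the gas = −W_by = -1050 J.

-1050 J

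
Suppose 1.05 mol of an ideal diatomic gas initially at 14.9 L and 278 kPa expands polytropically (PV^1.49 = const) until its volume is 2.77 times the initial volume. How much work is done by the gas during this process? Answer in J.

3320 J

T₁ = P₁V₁/(nR) = 278×14.9/(1.05×8.314) = 474 K.
Polytropic n=1.49: T₂ = T₁(V₁/V₂)^(n−1) = 474×(0.361)^0.49 = 288 K; P₂ = P₁(V₁/V₂)^n = 60.9 kPa.
W = (P₁V₁−P₂V₂)/(n−1) = (278×14.9−60.9×41.3)/0.49 = 3320 J.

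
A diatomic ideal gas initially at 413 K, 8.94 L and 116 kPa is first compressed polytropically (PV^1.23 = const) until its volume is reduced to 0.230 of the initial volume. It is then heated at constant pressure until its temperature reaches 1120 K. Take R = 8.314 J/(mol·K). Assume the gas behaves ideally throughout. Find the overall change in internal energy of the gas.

4440 J

n = P₁V₁/(RT₁) = 116×8.94/(8.314×413) = 0.302 mol.
Step 1 — Polytropic n=1.23: T₂ = T₁(V₁/V₂)^(n−1) = 413×(4.35)^0.23 = 579 K; P₂ = P₁(V₁/V₂)^n = 707 kPa.
W = (P₁V₁−P₂V₂)/(n−1) = (116×8.94−707×2.06)/0.23 = -1810 J.
ΔU = nCvΔT = 0.302×20.8×(579−413) = 1040 J.
Q = ΔU + W = -771 J.
State after step 1: P = 707 kPa, V = 2.06 L, T = 579 K.
Step 2 — Isobaric: P stays 707 kPa; V/T = const ⇒ T₂ = 1120 K, V₂ = 3.98 L.
W = PΔV = 707×(3.98−2.06) kPa·L = 1360 J.
ΔU = nCvΔT = 0.302×20.8×(1120−579) = 3400 J.
Q = ΔU + W = nCpΔT = 4750 J.
Net over both steps: W = -455 J, Q = 3980 J, ΔU = 4440 J.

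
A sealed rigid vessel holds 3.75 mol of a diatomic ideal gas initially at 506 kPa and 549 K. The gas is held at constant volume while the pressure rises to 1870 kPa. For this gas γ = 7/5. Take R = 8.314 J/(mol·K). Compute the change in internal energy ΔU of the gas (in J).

115000 J

V₁ = nRT₁/P₁ = 3.75×8.314×549/506 = 33.8 L.
Isochoric: V stays 33.8 L; P/T = const ⇒ T₂ = 2030 K, P₂ = 1870 kPa.
For an ideal gas ΔU = nCvΔT with Cv = (5/2)R = 20.8 J/(mol·K).
ΔU = 3.75×20.8×(2030−549) = 115000 J.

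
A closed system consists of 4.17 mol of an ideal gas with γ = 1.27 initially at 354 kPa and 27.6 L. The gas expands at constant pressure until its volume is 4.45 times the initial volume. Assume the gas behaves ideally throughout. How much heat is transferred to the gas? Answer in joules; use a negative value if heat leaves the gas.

159000 J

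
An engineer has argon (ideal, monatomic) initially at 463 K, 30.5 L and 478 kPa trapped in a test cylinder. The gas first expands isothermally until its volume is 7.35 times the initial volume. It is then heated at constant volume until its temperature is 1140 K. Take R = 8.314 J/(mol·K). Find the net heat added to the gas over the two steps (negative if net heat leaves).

61100 J

n = P₁V₁/(RT₁) = 478×30.5/(8.314×463) = 3.79 mol.
Step 1 — Isothermal: T stays 463 K; PV = const ⇒ V₂ = 224 L, P₂ = 65.0 kPa.
ΔU = 0 (ideal gas, T constant).
W = nRT ln(V₂/V₁) = 3.79×8.314×463×ln(7.35) = 29100 J.
Q = ΔU + W = 29100 J.
State after step 1: P = 65.0 kPa, V = 224 L, T = 463 K.
Step 2 — Isochoric: V stays 224 L; P/T = const ⇒ T₂ = 1140 K, P₂ = 160 kPa.
W = 0 (no volume change).
ΔU = nCvΔT = 3.79×12.5×(1140−463) = 32000 J.
Q = ΔU = 32000 J.
Net over both steps: W = 29100 J, Q = 61100 J, ΔU = 32000 J.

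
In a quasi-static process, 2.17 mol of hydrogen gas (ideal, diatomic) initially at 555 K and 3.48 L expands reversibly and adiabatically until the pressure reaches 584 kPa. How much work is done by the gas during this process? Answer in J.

9160 J

P₁ = nRT₁/V₁ = 2.17×8.314×555/3.48 = 2880 kPa.
Adiabatic: T₂/T₁ = (P₂/P₁)^((γ−1)/γ) ⇒ T₂ = 555×(0.203)^0.286 = 352 K; V₂ = 10.9 L.
ΔU = nCvΔT = 2.17×20.8×(352−555) = -9160 J.
Q = 0 for an adiabatic process, so W = −ΔU = 9160 J.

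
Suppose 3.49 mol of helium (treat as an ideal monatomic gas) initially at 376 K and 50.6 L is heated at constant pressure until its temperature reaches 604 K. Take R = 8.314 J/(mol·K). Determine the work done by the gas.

P₁ = nRT₁/V₁ = 3.49×8.314×376/50.6 = 216 kPa.
Isobaric: P stays 216 kPa; V/T = const ⇒ T₂ = 604 K, V₂ = 81.3 L.
W = PΔV = 216×(81.3−50.6) kPa·L = 6620 J.

6620 J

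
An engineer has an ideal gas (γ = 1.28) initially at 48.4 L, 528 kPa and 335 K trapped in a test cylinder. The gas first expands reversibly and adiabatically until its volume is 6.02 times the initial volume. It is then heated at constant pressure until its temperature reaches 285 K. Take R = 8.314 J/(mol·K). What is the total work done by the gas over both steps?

42300 J

n = P₁V₁/(RT₁) = 528×48.4/(8.314×335) = 9.18 mol.
Step 1 — Adiabatic: TV^(γ−1) = const ⇒ T₂ = 335×(0.166)^0.280 = 203 K; PV^γ = const ⇒ P₂ = 53.1 kPa.
ΔU = nCvΔT = 9.18×29.7×(203−335) = -36100 J.
Q = 0 for an adiabatic process, so W = −ΔU = 36100 J.
State after step 1: P = 53.1 kPa, V = 291 L, T = 203 K.
Step 2 — Isobaric: P stays 53.1 kPa; V/T = const ⇒ T₂ = 285 K, V₂ = 410 L.
W = PΔV = 53.1×(410−291) kPa·L = 6280 J.
ΔU = nCvΔT = 9.18×29.7×(285−203) = 22400 J.
Q = ΔU + W = nCpΔT = 28700 J.
Net over both steps: W = 42300 J, Q = 28700 J, ΔU = -13600 J.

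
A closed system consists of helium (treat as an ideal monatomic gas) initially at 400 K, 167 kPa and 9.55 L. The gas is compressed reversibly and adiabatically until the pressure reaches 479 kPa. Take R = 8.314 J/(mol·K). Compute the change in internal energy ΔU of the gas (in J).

1250 J

n = P₁V₁/(RT₁) = 167×9.55/(8.314×400) = 0.480 mol.
Adiabatic: T₂/T₁ = (P₂/P₁)^((γ−1)/γ) ⇒ T₂ = 400×(2.87)^0.400 = 610 K; V₂ = 5.07 L.
For an ideal gas ΔU = nCvΔT with Cv = (3/2)R = 12.5 J/(mol·K).
ΔU = 0.480×12.5×(610−400) = 1250 J.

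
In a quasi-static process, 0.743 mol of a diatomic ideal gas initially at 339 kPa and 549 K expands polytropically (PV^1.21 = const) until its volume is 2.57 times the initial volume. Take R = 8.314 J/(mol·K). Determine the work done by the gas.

V₁ = nRT₁/P₁ = 0.743×8.314×549/339 = 10.0 L.
Polytropic n=1.21: T₂ = T₁(V₁/V₂)^(n−1) = 549×(0.389)^0.21 = 450 K; P₂ = P₁(V₁/V₂)^n = 108 kPa.
W = (P₁V₁−P₂V₂)/(n−1) = (339×10.0−108×25.7)/0.21 = 2900 J.

2900 J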